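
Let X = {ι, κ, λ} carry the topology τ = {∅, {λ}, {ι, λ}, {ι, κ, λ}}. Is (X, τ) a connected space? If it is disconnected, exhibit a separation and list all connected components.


(X, τ) is connected.

Find clopen sets (U ∈ τ with X ∖ U ∈ τ):
  U = ∅, X ∖ U = {ι, κ, λ} — both open, so U is clopen.
  U = {ι, κ, λ}, X ∖ U = ∅ — both open, so U is clopen.
Only trivial clopens (∅ and X) exist, so (X, τ) is connected.
Compute connected components by grouping points that agree on all clopens:
  component: {ι, κ, λ}


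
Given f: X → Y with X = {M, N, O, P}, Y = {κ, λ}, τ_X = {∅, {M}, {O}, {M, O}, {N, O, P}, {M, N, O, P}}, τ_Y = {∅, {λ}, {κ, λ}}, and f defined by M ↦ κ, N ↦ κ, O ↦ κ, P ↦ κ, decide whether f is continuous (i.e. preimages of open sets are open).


f IS continuous.

Compute f^{-1}(U) for each U ∈ τ_Y:
  U = ∅: f^{-1}(U) = ∅ ∈ τ_X ✓.
  U = {λ}: f^{-1}(U) = ∅ ∈ τ_X ✓.
  U = {κ, λ}: f^{-1}(U) = {M, N, O, P} ∈ τ_X ✓.
Every preimage lies in τ_X, so f IS continuous.


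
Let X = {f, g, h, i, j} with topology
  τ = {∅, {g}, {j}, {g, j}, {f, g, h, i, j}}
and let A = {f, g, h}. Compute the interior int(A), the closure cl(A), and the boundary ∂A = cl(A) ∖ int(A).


int(A) = {g}, cl(A) = {f, g, h, i}, ∂A = {f, h, i}.

Closed sets in (X, τ) are complements of opens:
  closed(X, τ) = {∅, {f, h, i}, {f, g, h, i}, {f, h, i, j}, {f, g, h, i, j}}.
int(A) = ⋃ {U ∈ τ : U ⊆ A}. Opens contained in A: ∅, {g}.
Taking the union of these: int(A) = {g}.
cl(A) = ⋂ {C closed : A ⊆ C}. Closed sets containing A: {f, g, h, i}, {f, g, h, i, j}.
Intersecting these: cl(A) = {f, g, h, i}.
∂A = cl(A) ∖ int(A) = {f, g, h, i} ∖ {g} = {f, h, i}.


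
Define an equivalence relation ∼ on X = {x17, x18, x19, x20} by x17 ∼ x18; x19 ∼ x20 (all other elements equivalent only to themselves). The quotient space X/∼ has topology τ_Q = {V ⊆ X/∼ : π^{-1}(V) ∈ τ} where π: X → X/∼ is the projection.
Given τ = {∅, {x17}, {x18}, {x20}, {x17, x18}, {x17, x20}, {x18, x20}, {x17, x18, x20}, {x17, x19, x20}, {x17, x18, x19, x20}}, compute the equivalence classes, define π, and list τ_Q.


X/∼ = {[x17=x18], [x19=x20]}; |τ_Q| = 3.

Equivalence classes: [x17=x18], [x19=x20].
Quotient map π: X → X/∼ sends x17 ↦ [x17=x18], x18 ↦ [x17=x18], x19 ↦ [x19=x20], x20 ↦ [x19=x20].
For each subset V ⊆ X/∼, compute π^{-1}(V) ⊆ X and check whether π^{-1}(V) ∈ τ. V is open in τ_Q iff π^{-1}(V) ∈ τ.
  V = {}: π^{-1}(V) = ∅ ∈ τ ✓.
  V = {[x17=x18]}: π^{-1}(V) = {x17, x18} ∈ τ ✓.
  V = {[x19=x20]}: π^{-1}(V) = {x19, x20} ∉ τ ✗.
  V = {[x17=x18], [x19=x20]}: π^{-1}(V) = {x17, x18, x19, x20} ∈ τ ✓.
Open sets in the quotient: τ_Q = {{}, {[x17=x18]}, {[x17=x18], [x19=x20]}} (3 elements).


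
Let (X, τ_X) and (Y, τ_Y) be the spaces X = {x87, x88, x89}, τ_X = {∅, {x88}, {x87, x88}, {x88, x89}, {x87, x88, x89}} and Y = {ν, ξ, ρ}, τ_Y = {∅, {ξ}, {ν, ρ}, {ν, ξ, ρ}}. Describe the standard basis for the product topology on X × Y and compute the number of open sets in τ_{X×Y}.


Basis B = {∅ × ∅, {x88} × {ξ}, {x87, x88} × {ξ}, {x88} × {ν, ρ}, {x88, x89} × {ξ}, {x87, x88, x89} × {ξ}, {x88} × {ν, ξ, ρ}, {x87, x88} × {ν, ρ}, {x88, x89} × {ν, ρ}, {x87, x88} × {ν, ξ, ρ}, {x87, x88, x89} × {ν, ρ}, {x88, x89} × {ν, ξ, ρ}, {x87, x88, x89} × {ν, ξ, ρ}}; |τ_{X×Y}| = 25.

Enumerate products U × V with U ∈ τ_X, V ∈ τ_Y (deduplicated):
  ∅ × ∅ = {} (∅)
  {x88} × {ξ} = {(x88,ξ)}
  {x87, x88} × {ξ} = {(x87,ξ), (x88,ξ)}
  {x88} × {ν, ρ} = {(x88,ν), (x88,ρ)}
  {x88, x89} × {ξ} = {(x88,ξ), (x89,ξ)}
  {x87, x88, x89} × {ξ} = {(x87,ξ), (x88,ξ), (x89,ξ)}
  {x88} × {ν, ξ, ρ} = {(x88,ν), (x88,ξ), (x88,ρ)}
  {x87, x88} × {ν, ρ} = {(x87,ν), (x87,ρ), (x88,ν), (x88,ρ)}
  {x88, x89} × {ν, ρ} = {(x88,ν), (x88,ρ), (x89,ν), (x89,ρ)}
  {x87, x88} × {ν, ξ, ρ} = {(x87,ν), (x87,ξ), (x87,ρ), (x88,ν), (x88,ξ), (x88,ρ)}
  {x87, x88, x89} × {ν, ρ} = {(x87,ν), (x87,ρ), (x88,ν), (x88,ρ), (x89,ν), (x89,ρ)}
  {x88, x89} × {ν, ξ, ρ} = {(x88,ν), (x88,ξ), (x88,ρ), (x89,ν), (x89,ξ), (x89,ρ)}
  {x87, x88, x89} × {ν, ξ, ρ} = {(x87,ν), (x87,ξ), (x87,ρ), (x88,ν), (x88,ξ), (x88,ρ), (x89,ν), (x89,ξ), (x89,ρ)}
These 13 distinct sets form the basis B.
Close under arbitrary unions to get τ_{X×Y}; counting gives |τ_{X×Y}| = 25.


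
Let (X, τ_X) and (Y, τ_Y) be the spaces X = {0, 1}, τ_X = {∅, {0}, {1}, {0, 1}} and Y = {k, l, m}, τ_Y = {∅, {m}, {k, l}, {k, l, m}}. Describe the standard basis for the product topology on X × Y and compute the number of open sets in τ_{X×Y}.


Basis B = {∅ × ∅, {0} × {m}, {1} × {m}, {0} × {k, l}, {0, 1} × {m}, {1} × {k, l}, {0} × {k, l, m}, {1} × {k, l, m}, {0, 1} × {k, l}, {0, 1} × {k, l, m}}; |τ_{X×Y}| = 16.

Enumerate products U × V with U ∈ τ_X, V ∈ τ_Y (deduplicated):
  ∅ × ∅ = {} (∅)
  {0} × {m} = {(0,m)}
  {1} × {m} = {(1,m)}
  {0} × {k, l} = {(0,k), (0,l)}
  {0, 1} × {m} = {(0,m), (1,m)}
  {1} × {k, l} = {(1,k), (1,l)}
  {0} × {k, l, m} = {(0,k), (0,l), (0,m)}
  {1} × {k, l, m} = {(1,k), (1,l), (1,m)}
  {0, 1} × {k, l} = {(0,k), (0,l), (1,k), (1,l)}
  {0, 1} × {k, l, m} = {(0,k), (0,l), (0,m), (1,k), (1,l), (1,m)}
These 10 distinct sets form the basis B.
Close under arbitrary unions to get τ_{X×Y}; counting gives |τ_{X×Y}| = 16.


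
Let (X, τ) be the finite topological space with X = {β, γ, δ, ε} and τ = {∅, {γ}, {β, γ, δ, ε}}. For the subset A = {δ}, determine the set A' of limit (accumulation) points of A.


A' = {β, ε}

For each x ∈ X, list the open sets U ∈ τ with x ∈ U, then check whether U ∩ (A ∖ {x}) ≠ ∅ for every such U.
  x = β: opens ∋ x are {β, γ, δ, ε}; each meets A ∖ {β}, so x IS a limit point.
  x = γ: open {γ} ∋ x has {γ} ∩ (A ∖ {γ}) = ∅, so x is NOT a limit point.
  x = δ: open {β, γ, δ, ε} ∋ x has {β, γ, δ, ε} ∩ (A ∖ {δ}) = ∅, so x is NOT a limit point.
  x = ε: opens ∋ x are {β, γ, δ, ε}; each meets A ∖ {ε}, so x IS a limit point.
Collecting: A' = {β, ε}.


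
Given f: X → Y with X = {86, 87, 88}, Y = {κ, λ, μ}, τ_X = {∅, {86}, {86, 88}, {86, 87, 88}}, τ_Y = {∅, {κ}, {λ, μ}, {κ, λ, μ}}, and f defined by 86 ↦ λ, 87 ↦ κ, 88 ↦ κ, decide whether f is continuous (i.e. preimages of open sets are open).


f is NOT continuous.

Compute f^{-1}(U) for each U ∈ τ_Y:
  U = ∅: f^{-1}(U) = ∅ ∈ τ_X ✓.
  U = {κ}: f^{-1}(U) = {87, 88} ∉ τ_X ✗.
  U = {λ, μ}: f^{-1}(U) = {86} ∈ τ_X ✓.
  U = {κ, λ, μ}: f^{-1}(U) = {86, 87, 88} ∈ τ_X ✓.
Found U = {κ} with f^{-1}(U) = {87, 88} not in τ_X. Therefore f is NOT continuous.


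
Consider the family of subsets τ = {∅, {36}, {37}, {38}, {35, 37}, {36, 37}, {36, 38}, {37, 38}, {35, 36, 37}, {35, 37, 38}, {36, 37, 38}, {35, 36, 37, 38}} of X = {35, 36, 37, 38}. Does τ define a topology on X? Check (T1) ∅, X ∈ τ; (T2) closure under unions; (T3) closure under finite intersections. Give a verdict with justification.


τ IS a topology on X.

Axiom (T1): ∅ ∈ τ? Yes; X ∈ τ? Yes.
Axiom (T2/T3): check pairwise unions and intersections of members of τ.
All pairwise intersections and unions checked — each lies in τ. Therefore τ satisfies (T1), (T2), (T3): it IS a topology on X.


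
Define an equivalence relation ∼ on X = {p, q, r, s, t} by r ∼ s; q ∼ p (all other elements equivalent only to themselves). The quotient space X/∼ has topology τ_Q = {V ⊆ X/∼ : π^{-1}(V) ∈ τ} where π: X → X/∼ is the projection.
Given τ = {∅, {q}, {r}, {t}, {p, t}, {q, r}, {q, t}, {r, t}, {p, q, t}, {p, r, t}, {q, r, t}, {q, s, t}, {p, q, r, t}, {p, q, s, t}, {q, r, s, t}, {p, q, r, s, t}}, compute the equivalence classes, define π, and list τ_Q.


X/∼ = {[p=q], [r=s], [t]}; |τ_Q| = 4.

Equivalence classes: [p=q], [r=s], [t].
Quotient map π: X → X/∼ sends p ↦ [p=q], q ↦ [p=q], r ↦ [r=s], s ↦ [r=s], t ↦ [t].
For each subset V ⊆ X/∼, compute π^{-1}(V) ⊆ X and check whether π^{-1}(V) ∈ τ. V is open in τ_Q iff π^{-1}(V) ∈ τ.
  V = {}: π^{-1}(V) = ∅ ∈ τ ✓.
  V = {[p=q]}: π^{-1}(V) = {p, q} ∉ τ ✗.
  V = {[r=s]}: π^{-1}(V) = {r, s} ∉ τ ✗.
  V = {[p=q], [r=s]}: π^{-1}(V) = {p, q, r, s} ∉ τ ✗.
  V = {[t]}: π^{-1}(V) = {t} ∈ τ ✓.
  V = {[p=q], [t]}: π^{-1}(V) = {p, q, t} ∈ τ ✓.
  V = {[r=s], [t]}: π^{-1}(V) = {r, s, t} ∉ τ ✗.
  V = {[p=q], [r=s], [t]}: π^{-1}(V) = {p, q, r, s, t} ∈ τ ✓.
Open sets in the quotient: τ_Q = {{}, {[t]}, {[p=q], [t]}, {[p=q], [r=s], [t]}} (4 elements).


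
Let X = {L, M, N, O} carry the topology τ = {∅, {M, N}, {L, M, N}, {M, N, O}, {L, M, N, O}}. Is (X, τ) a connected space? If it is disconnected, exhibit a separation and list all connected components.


(X, τ) is connected.

Find clopen sets (U ∈ τ with X ∖ U ∈ τ):
  U = ∅, X ∖ U = {L, M, N, O} — both open, so U is clopen.
  U = {L, M, N, O}, X ∖ U = ∅ — both open, so U is clopen.
Only trivial clopens (∅ and X) exist, so (X, τ) is connected.
Compute connected components by grouping points that agree on all clopens:
  component: {L, M, N, O}


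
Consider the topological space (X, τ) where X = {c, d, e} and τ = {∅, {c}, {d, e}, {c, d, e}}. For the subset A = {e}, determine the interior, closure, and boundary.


int(A) = ∅, cl(A) = {d, e}, ∂A = {d, e}.

Closed sets in (X, τ) are complements of opens:
  closed(X, τ) = {∅, {c}, {d, e}, {c, d, e}}.
int(A) = ⋃ {U ∈ τ : U ⊆ A}. Opens contained in A: ∅.
Taking the union of these: int(A) = ∅.
cl(A) = ⋂ {C closed : A ⊆ C}. Closed sets containing A: {d, e}, {c, d, e}.
Intersecting these: cl(A) = {d, e}.
∂A = cl(A) ∖ int(A) = {d, e} ∖ ∅ = {d, e}.


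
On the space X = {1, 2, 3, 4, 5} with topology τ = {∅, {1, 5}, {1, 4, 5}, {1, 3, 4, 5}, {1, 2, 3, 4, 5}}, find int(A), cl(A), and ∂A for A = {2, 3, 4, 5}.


int(A) = ∅, cl(A) = {1, 2, 3, 4, 5}, ∂A = {1, 2, 3, 4, 5}.

Closed sets in (X, τ) are complements of opens:
  closed(X, τ) = {∅, {2}, {2, 3}, {2, 3, 4}, {1, 2, 3, 4, 5}}.
int(A) = ⋃ {U ∈ τ : U ⊆ A}. Opens contained in A: ∅.
Taking the union of these: int(A) = ∅.
cl(A) = ⋂ {C closed : A ⊆ C}. Closed sets containing A: {1, 2, 3, 4, 5}.
Intersecting these: cl(A) = {1, 2, 3, 4, 5}.
∂A = cl(A) ∖ int(A) = {1, 2, 3, 4, 5} ∖ ∅ = {1, 2, 3, 4, 5}.


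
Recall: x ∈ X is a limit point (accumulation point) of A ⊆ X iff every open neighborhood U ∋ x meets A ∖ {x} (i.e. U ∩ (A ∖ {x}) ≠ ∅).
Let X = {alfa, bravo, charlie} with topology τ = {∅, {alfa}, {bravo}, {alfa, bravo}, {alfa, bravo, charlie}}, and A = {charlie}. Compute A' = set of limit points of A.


A' = ∅

For each x ∈ X, list the open sets U ∈ τ with x ∈ U, then check whether U ∩ (A ∖ {x}) ≠ ∅ for every such U.
  x = alfa: open {alfa} ∋ x has {alfa} ∩ (A ∖ {alfa}) = ∅, so x is NOT a limit point.
  x = bravo: open {bravo} ∋ x has {bravo} ∩ (A ∖ {bravo}) = ∅, so x is NOT a limit point.
  x = charlie: open {alfa, bravo, charlie} ∋ x has {alfa, bravo, charlie} ∩ (A ∖ {charlie}) = ∅, so x is NOT a limit point.
Collecting: A' = ∅.


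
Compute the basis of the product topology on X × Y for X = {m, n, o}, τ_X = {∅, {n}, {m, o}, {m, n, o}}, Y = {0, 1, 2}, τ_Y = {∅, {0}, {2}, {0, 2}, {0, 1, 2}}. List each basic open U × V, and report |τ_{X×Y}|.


Basis B = {∅ × ∅, {n} × {0}, {n} × {2}, {m, o} × {0}, {m, o} × {2}, {n} × {0, 2}, {m, n, o} × {0}, {m, n, o} × {2}, {n} × {0, 1, 2}, {m, o} × {0, 2}, {m, o} × {0, 1, 2}, {m, n, o} × {0, 2}, {m, n, o} × {0, 1, 2}}; |τ_{X×Y}| = 25.

Enumerate products U × V with U ∈ τ_X, V ∈ τ_Y (deduplicated):
  ∅ × ∅ = {} (∅)
  {n} × {0} = {(n,0)}
  {n} × {2} = {(n,2)}
  {m, o} × {0} = {(m,0), (o,0)}
  {m, o} × {2} = {(m,2), (o,2)}
  {n} × {0, 2} = {(n,0), (n,2)}
  {m, n, o} × {0} = {(m,0), (n,0), (o,0)}
  {m, n, o} × {2} = {(m,2), (n,2), (o,2)}
  {n} × {0, 1, 2} = {(n,0), (n,1), (n,2)}
  {m, o} × {0, 2} = {(m,0), (m,2), (o,0), (o,2)}
  {m, o} × {0, 1, 2} = {(m,0), (m,1), (m,2), (o,0), (o,1), (o,2)}
  {m, n, o} × {0, 2} = {(m,0), (m,2), (n,0), (n,2), (o,0), (o,2)}
  {m, n, o} × {0, 1, 2} = {(m,0), (m,1), (m,2), (n,0), (n,1), (n,2), (o,0), (o,1), (o,2)}
These 13 distinct sets form the basis B.
Close under arbitrary unions to get τ_{X×Y}; counting gives |τ_{X×Y}| = 25.


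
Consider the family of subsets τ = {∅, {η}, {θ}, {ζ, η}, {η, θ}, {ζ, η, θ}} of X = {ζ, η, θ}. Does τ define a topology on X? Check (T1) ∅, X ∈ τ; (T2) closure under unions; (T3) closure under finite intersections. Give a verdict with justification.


τ IS a topology on X.

Axiom (T1): ∅ ∈ τ? Yes; X ∈ τ? Yes.
Axiom (T2/T3): check pairwise unions and intersections of members of τ.
All pairwise intersections and unions checked — each lies in τ. Therefore τ satisfies (T1), (T2), (T3): it IS a topology on X.


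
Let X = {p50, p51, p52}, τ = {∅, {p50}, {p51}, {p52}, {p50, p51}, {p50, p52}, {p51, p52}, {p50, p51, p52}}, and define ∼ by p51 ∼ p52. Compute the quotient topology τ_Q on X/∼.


X/∼ = {[p50], [p51=p52]}; |τ_Q| = 4.

Equivalence classes: [p50], [p51=p52].
Quotient map π: X → X/∼ sends p50 ↦ [p50], p51 ↦ [p51=p52], p52 ↦ [p51=p52].
For each subset V ⊆ X/∼, compute π^{-1}(V) ⊆ X and check whether π^{-1}(V) ∈ τ. V is open in τ_Q iff π^{-1}(V) ∈ τ.
  V = {}: π^{-1}(V) = ∅ ∈ τ ✓.
  V = {[p50]}: π^{-1}(V) = {p50} ∈ τ ✓.
  V = {[p51=p52]}: π^{-1}(V) = {p51, p52} ∈ τ ✓.
  V = {[p50], [p51=p52]}: π^{-1}(V) = {p50, p51, p52} ∈ τ ✓.
Open sets in the quotient: τ_Q = {{}, {[p50]}, {[p51=p52]}, {[p50], [p51=p52]}} (4 elements).


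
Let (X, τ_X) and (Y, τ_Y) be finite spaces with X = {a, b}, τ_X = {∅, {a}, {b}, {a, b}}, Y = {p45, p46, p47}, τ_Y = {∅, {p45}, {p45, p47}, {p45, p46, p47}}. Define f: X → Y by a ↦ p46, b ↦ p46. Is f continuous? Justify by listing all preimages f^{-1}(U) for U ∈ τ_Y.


f IS continuous.

Compute f^{-1}(U) for each U ∈ τ_Y:
  U = ∅: f^{-1}(U) = ∅ ∈ τ_X ✓.
  U = {p45}: f^{-1}(U) = ∅ ∈ τ_X ✓.
  U = {p45, p47}: f^{-1}(U) = ∅ ∈ τ_X ✓.
  U = {p45, p46, p47}: f^{-1}(U) = {a, b} ∈ τ_X ✓.
Every preimage lies in τ_X, so f IS continuous.


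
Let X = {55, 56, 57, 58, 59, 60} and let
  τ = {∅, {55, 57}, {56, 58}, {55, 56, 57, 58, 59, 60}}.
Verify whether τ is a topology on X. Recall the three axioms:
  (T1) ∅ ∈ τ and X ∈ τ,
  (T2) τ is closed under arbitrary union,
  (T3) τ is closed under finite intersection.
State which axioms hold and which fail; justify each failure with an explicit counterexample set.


τ is NOT a topology on X.

Axiom (T1): ∅ ∈ τ? Yes; X ∈ τ? Yes.
Axiom (T2/T3): check pairwise unions and intersections of members of τ.
Counterexample for (T2): {55, 57} ∪ {56, 58} = {55, 56, 57, 58} ∉ τ. Therefore τ is NOT a topology.


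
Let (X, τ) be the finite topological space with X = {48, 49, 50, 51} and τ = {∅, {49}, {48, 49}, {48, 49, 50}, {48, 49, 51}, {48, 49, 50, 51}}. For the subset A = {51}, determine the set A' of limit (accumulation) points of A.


A' = ∅

For each x ∈ X, list the open sets U ∈ τ with x ∈ U, then check whether U ∩ (A ∖ {x}) ≠ ∅ for every such U.
  x = 48: open {48, 49} ∋ x has {48, 49} ∩ (A ∖ {48}) = ∅, so x is NOT a limit point.
  x = 49: open {49} ∋ x has {49} ∩ (A ∖ {49}) = ∅, so x is NOT a limit point.
  x = 50: open {48, 49, 50} ∋ x has {48, 49, 50} ∩ (A ∖ {50}) = ∅, so x is NOT a limit point.
  x = 51: open {48, 49, 51} ∋ x has {48, 49, 51} ∩ (A ∖ {51}) = ∅, so x is NOT a limit point.
Collecting: A' = ∅.


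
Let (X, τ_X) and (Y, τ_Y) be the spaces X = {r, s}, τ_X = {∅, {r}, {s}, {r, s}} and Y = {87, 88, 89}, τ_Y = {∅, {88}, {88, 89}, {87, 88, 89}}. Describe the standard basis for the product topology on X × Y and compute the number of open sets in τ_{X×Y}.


Basis B = {∅ × ∅, {r} × {88}, {s} × {88}, {r} × {88, 89}, {r, s} × {88}, {s} × {88, 89}, {r} × {87, 88, 89}, {s} × {87, 88, 89}, {r, s} × {88, 89}, {r, s} × {87, 88, 89}}; |τ_{X×Y}| = 16.

Enumerate products U × V with U ∈ τ_X, V ∈ τ_Y (deduplicated):
  ∅ × ∅ = {} (∅)
  {r} × {88} = {(r,88)}
  {s} × {88} = {(s,88)}
  {r} × {88, 89} = {(r,88), (r,89)}
  {r, s} × {88} = {(r,88), (s,88)}
  {s} × {88, 89} = {(s,88), (s,89)}
  {r} × {87, 88, 89} = {(r,87), (r,88), (r,89)}
  {s} × {87, 88, 89} = {(s,87), (s,88), (s,89)}
  {r, s} × {88, 89} = {(r,88), (r,89), (s,88), (s,89)}
  {r, s} × {87, 88, 89} = {(r,87), (r,88), (r,89), (s,87), (s,88), (s,89)}
These 10 distinct sets form the basis B.
Close under arbitrary unions to get τ_{X×Y}; counting gives |τ_{X×Y}| = 16.


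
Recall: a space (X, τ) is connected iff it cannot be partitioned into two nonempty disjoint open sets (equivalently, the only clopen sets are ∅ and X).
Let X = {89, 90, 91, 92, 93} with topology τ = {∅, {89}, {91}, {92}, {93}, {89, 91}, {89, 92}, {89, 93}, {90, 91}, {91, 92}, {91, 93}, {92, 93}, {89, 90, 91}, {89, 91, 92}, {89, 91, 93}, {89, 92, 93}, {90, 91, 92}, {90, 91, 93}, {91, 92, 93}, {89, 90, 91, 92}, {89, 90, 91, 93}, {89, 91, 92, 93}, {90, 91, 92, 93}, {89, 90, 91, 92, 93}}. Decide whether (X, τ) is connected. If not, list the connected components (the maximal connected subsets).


(X, τ) is disconnected; components = [{89}, {92}, {93}, {90, 91}].

Find clopen sets (U ∈ τ with X ∖ U ∈ τ):
  U = ∅, X ∖ U = {89, 90, 91, 92, 93} — both open, so U is clopen.
  U = {89}, X ∖ U = {90, 91, 92, 93} — both open, so U is clopen.
  U = {92}, X ∖ U = {89, 90, 91, 93} — both open, so U is clopen.
  U = {93}, X ∖ U = {89, 90, 91, 92} — both open, so U is clopen.
  U = {89, 92}, X ∖ U = {90, 91, 93} — both open, so U is clopen.
  U = {89, 93}, X ∖ U = {90, 91, 92} — both open, so U is clopen.
  U = {90, 91}, X ∖ U = {89, 92, 93} — both open, so U is clopen.
  U = {92, 93}, X ∖ U = {89, 90, 91} — both open, so U is clopen.
  U = {89, 90, 91}, X ∖ U = {92, 93} — both open, so U is clopen.
  U = {89, 92, 93}, X ∖ U = {90, 91} — both open, so U is clopen.
  U = {90, 91, 92}, X ∖ U = {89, 93} — both open, so U is clopen.
  U = {90, 91, 93}, X ∖ U = {89, 92} — both open, so U is clopen.
  U = {89, 90, 91, 92}, X ∖ U = {93} — both open, so U is clopen.
  U = {89, 90, 91, 93}, X ∖ U = {92} — both open, so U is clopen.
  U = {90, 91, 92, 93}, X ∖ U = {89} — both open, so U is clopen.
  U = {89, 90, 91, 92, 93}, X ∖ U = ∅ — both open, so U is clopen.
Nontrivial clopen(s) exist: e.g. {89, 90, 91, 93}. So (X, τ) is disconnected.
Compute connected components by grouping points that agree on all clopens:
  component: {89}
  component: {92}
  component: {93}
  component: {90, 91}


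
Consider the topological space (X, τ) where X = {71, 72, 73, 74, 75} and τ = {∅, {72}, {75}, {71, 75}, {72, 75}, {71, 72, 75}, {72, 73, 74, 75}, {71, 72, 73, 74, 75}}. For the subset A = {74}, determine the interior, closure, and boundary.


int(A) = ∅, cl(A) = {73, 74}, ∂A = {73, 74}.

Closed sets in (X, τ) are complements of opens:
  closed(X, τ) = {∅, {71}, {73, 74}, {71, 73, 74}, {72, 73, 74}, {71, 72, 73, 74}, {71, 73, 74, 75}, {71, 72, 73, 74, 75}}.
int(A) = ⋃ {U ∈ τ : U ⊆ A}. Opens contained in A: ∅.
Taking the union of these: int(A) = ∅.
cl(A) = ⋂ {C closed : A ⊆ C}. Closed sets containing A: {73, 74}, {71, 73, 74}, {72, 73, 74}, {71, 72, 73, 74}, {71, 73, 74, 75}, {71, 72, 73, 74, 75}.
Intersecting these: cl(A) = {73, 74}.
∂A = cl(A) ∖ int(A) = {73, 74} ∖ ∅ = {73, 74}.


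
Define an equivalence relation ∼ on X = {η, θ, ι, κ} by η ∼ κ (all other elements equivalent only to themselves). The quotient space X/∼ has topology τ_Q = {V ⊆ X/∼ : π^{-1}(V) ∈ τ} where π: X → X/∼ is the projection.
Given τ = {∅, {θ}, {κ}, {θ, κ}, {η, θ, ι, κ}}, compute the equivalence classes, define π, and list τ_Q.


X/∼ = {[η=κ], [θ], [ι]}; |τ_Q| = 3.

Equivalence classes: [η=κ], [θ], [ι].
Quotient map π: X → X/∼ sends η ↦ [η=κ], θ ↦ [θ], ι ↦ [ι], κ ↦ [η=κ].
For each subset V ⊆ X/∼, compute π^{-1}(V) ⊆ X and check whether π^{-1}(V) ∈ τ. V is open in τ_Q iff π^{-1}(V) ∈ τ.
  V = {}: π^{-1}(V) = ∅ ∈ τ ✓.
  V = {[η=κ]}: π^{-1}(V) = {η, κ} ∉ τ ✗.
  V = {[θ]}: π^{-1}(V) = {θ} ∈ τ ✓.
  V = {[η=κ], [θ]}: π^{-1}(V) = {η, θ, κ} ∉ τ ✗.
  V = {[ι]}: π^{-1}(V) = {ι} ∉ τ ✗.
  V = {[η=κ], [ι]}: π^{-1}(V) = {η, ι, κ} ∉ τ ✗.
  V = {[θ], [ι]}: π^{-1}(V) = {θ, ι} ∉ τ ✗.
  V = {[η=κ], [θ], [ι]}: π^{-1}(V) = {η, θ, ι, κ} ∈ τ ✓.
Open sets in the quotient: τ_Q = {{}, {[θ]}, {[η=κ], [θ], [ι]}} (3 elements).


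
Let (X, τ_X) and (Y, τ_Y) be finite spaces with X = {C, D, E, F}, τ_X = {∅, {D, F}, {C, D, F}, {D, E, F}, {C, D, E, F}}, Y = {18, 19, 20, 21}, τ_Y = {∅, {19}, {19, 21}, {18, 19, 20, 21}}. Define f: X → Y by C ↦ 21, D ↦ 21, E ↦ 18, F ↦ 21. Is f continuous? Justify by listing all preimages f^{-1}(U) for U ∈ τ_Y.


f IS continuous.

Compute f^{-1}(U) for each U ∈ τ_Y:
  U = ∅: f^{-1}(U) = ∅ ∈ τ_X ✓.
  U = {19}: f^{-1}(U) = ∅ ∈ τ_X ✓.
  U = {19, 21}: f^{-1}(U) = {C, D, F} ∈ τ_X ✓.
  U = {18, 19, 20, 21}: f^{-1}(U) = {C, D, E, F} ∈ τ_X ✓.
Every preimage lies in τ_X, so f IS continuous.


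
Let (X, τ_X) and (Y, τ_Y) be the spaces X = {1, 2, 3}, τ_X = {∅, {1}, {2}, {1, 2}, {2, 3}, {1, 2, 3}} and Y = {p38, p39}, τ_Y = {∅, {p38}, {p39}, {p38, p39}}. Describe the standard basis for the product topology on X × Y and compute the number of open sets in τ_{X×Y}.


Basis B = {∅ × ∅, {1} × {p38}, {1} × {p39}, {2} × {p38}, {2} × {p39}, {1} × {p38, p39}, {1, 2} × {p38}, {1, 2} × {p39}, {2} × {p38, p39}, {2, 3} × {p38}, {2, 3} × {p39}, {1, 2, 3} × {p38}, {1, 2, 3} × {p39}, {1, 2} × {p38, p39}, {2, 3} × {p38, p39}, {1, 2, 3} × {p38, p39}}; |τ_{X×Y}| = 36.

Enumerate products U × V with U ∈ τ_X, V ∈ τ_Y (deduplicated):
  ∅ × ∅ = {} (∅)
  {1} × {p38} = {(1,p38)}
  {1} × {p39} = {(1,p39)}
  {2} × {p38} = {(2,p38)}
  {2} × {p39} = {(2,p39)}
  {1} × {p38, p39} = {(1,p38), (1,p39)}
  {1, 2} × {p38} = {(1,p38), (2,p38)}
  {1, 2} × {p39} = {(1,p39), (2,p39)}
  {2} × {p38, p39} = {(2,p38), (2,p39)}
  {2, 3} × {p38} = {(2,p38), (3,p38)}
  {2, 3} × {p39} = {(2,p39), (3,p39)}
  {1, 2, 3} × {p38} = {(1,p38), (2,p38), (3,p38)}
  {1, 2, 3} × {p39} = {(1,p39), (2,p39), (3,p39)}
  {1, 2} × {p38, p39} = {(1,p38), (1,p39), (2,p38), (2,p39)}
  {2, 3} × {p38, p39} = {(2,p38), (2,p39), (3,p38), (3,p39)}
  {1, 2, 3} × {p38, p39} = {(1,p38), (1,p39), (2,p38), (2,p39), (3,p38), (3,p39)}
These 16 distinct sets form the basis B.
Close under arbitrary unions to get τ_{X×Y}; counting gives |τ_{X×Y}| = 36.


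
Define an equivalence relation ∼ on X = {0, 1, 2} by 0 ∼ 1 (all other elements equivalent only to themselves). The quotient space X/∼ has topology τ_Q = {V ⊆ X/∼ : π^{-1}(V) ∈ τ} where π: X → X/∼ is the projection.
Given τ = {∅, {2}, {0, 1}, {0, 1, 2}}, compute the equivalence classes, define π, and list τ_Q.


X/∼ = {[0=1], [2]}; |τ_Q| = 4.

Equivalence classes: [0=1], [2].
Quotient map π: X → X/∼ sends 0 ↦ [0=1], 1 ↦ [0=1], 2 ↦ [2].
For each subset V ⊆ X/∼, compute π^{-1}(V) ⊆ X and check whether π^{-1}(V) ∈ τ. V is open in τ_Q iff π^{-1}(V) ∈ τ.
  V = {}: π^{-1}(V) = ∅ ∈ τ ✓.
  V = {[0=1]}: π^{-1}(V) = {0, 1} ∈ τ ✓.
  V = {[2]}: π^{-1}(V) = {2} ∈ τ ✓.
  V = {[0=1], [2]}: π^{-1}(V) = {0, 1, 2} ∈ τ ✓.
Open sets in the quotient: τ_Q = {{}, {[0=1]}, {[2]}, {[0=1], [2]}} (4 elements).


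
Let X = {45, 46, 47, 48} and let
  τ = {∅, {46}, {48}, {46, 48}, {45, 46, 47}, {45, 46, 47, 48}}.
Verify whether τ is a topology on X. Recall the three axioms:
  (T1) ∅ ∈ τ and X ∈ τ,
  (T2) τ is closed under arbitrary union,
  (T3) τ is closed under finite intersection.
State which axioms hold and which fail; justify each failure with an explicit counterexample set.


τ IS a topology on X.

Axiom (T1): ∅ ∈ τ? Yes; X ∈ τ? Yes.
Axiom (T2/T3): check pairwise unions and intersections of members of τ.
All pairwise intersections and unions checked — each lies in τ. Therefore τ satisfies (T1), (T2), (T3): it IS a topology on X.


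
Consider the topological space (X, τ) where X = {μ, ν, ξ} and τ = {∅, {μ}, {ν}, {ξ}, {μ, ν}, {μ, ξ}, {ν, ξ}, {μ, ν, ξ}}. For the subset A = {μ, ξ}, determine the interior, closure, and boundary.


int(A) = {μ, ξ}, cl(A) = {μ, ξ}, ∂A = ∅.

Closed sets in (X, τ) are complements of opens:
  closed(X, τ) = {∅, {μ}, {ν}, {ξ}, {μ, ν}, {μ, ξ}, {ν, ξ}, {μ, ν, ξ}}.
int(A) = ⋃ {U ∈ τ : U ⊆ A}. Opens contained in A: ∅, {μ}, {ξ}, {μ, ξ}.
Taking the union of these: int(A) = {μ, ξ}.
cl(A) = ⋂ {C closed : A ⊆ C}. Closed sets containing A: {μ, ξ}, {μ, ν, ξ}.
Intersecting these: cl(A) = {μ, ξ}.
∂A = cl(A) ∖ int(A) = {μ, ξ} ∖ {μ, ξ} = ∅.


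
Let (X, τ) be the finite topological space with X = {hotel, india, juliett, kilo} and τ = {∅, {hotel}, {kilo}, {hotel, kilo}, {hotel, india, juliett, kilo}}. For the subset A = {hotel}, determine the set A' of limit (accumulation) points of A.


A' = {india, juliett}

For each x ∈ X, list the open sets U ∈ τ with x ∈ U, then check whether U ∩ (A ∖ {x}) ≠ ∅ for every such U.
  x = hotel: open {hotel} ∋ x has {hotel} ∩ (A ∖ {hotel}) = ∅, so x is NOT a limit point.
  x = india: opens ∋ x are {hotel, india, juliett, kilo}; each meets A ∖ {india}, so x IS a limit point.
  x = juliett: opens ∋ x are {hotel, india, juliett, kilo}; each meets A ∖ {juliett}, so x IS a limit point.
  x = kilo: open {kilo} ∋ x has {kilo} ∩ (A ∖ {kilo}) = ∅, so x is NOT a limit point.
Collecting: A' = {india, juliett}.


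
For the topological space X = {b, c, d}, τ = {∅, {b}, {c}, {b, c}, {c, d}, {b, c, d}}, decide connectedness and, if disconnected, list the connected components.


(X, τ) is disconnected; components = [{b}, {c, d}].

Find clopen sets (U ∈ τ with X ∖ U ∈ τ):
  U = ∅, X ∖ U = {b, c, d} — both open, so U is clopen.
  U = {b}, X ∖ U = {c, d} — both open, so U is clopen.
  U = {c, d}, X ∖ U = {b} — both open, so U is clopen.
  U = {b, c, d}, X ∖ U = ∅ — both open, so U is clopen.
Nontrivial clopen(s) exist: e.g. {c, d}. So (X, τ) is disconnected.
Compute connected components by grouping points that agree on all clopens:
  component: {b}
  component: {c, d}


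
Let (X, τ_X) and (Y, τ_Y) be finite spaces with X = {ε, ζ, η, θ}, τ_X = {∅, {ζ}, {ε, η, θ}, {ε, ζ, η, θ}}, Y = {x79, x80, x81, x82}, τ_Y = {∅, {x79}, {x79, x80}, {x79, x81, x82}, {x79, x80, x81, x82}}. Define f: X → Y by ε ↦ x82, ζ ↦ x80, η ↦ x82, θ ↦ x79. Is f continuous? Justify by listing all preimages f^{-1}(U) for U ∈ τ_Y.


f is NOT continuous.

Compute f^{-1}(U) for each U ∈ τ_Y:
  U = ∅: f^{-1}(U) = ∅ ∈ τ_X ✓.
  U = {x79}: f^{-1}(U) = {θ} ∉ τ_X ✗.
  U = {x79, x80}: f^{-1}(U) = {ζ, θ} ∉ τ_X ✗.
  U = {x79, x81, x82}: f^{-1}(U) = {ε, η, θ} ∈ τ_X ✓.
  U = {x79, x80, x81, x82}: f^{-1}(U) = {ε, ζ, η, θ} ∈ τ_X ✓.
Found U = {x79} with f^{-1}(U) = {θ} not in τ_X. Therefore f is NOT continuous.


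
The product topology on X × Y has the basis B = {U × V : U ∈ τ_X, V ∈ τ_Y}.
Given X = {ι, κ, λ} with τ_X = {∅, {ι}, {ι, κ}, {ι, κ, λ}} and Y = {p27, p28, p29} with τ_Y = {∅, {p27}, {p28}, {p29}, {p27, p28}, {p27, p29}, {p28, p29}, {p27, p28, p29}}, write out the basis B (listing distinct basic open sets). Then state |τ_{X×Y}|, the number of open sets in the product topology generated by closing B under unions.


Basis B = {∅ × ∅, {ι} × {p27}, {ι} × {p28}, {ι} × {p29}, {ι} × {p27, p28}, {ι} × {p27, p29}, {ι, κ} × {p27}, {ι} × {p28, p29}, {ι, κ} × {p28}, {ι, κ} × {p29}, {ι} × {p27, p28, p29}, {ι, κ, λ} × {p27}, {ι, κ, λ} × {p28}, {ι, κ, λ} × {p29}, {ι, κ} × {p27, p28}, {ι, κ} × {p27, p29}, {ι, κ} × {p28, p29}, {ι, κ} × {p27, p28, p29}, {ι, κ, λ} × {p27, p28}, {ι, κ, λ} × {p27, p29}, {ι, κ, λ} × {p28, p29}, {ι, κ, λ} × {p27, p28, p29}}; |τ_{X×Y}| = 64.

Enumerate products U × V with U ∈ τ_X, V ∈ τ_Y (deduplicated):
  ∅ × ∅ = {} (∅)
  {ι} × {p27} = {(ι,p27)}
  {ι} × {p28} = {(ι,p28)}
  {ι} × {p29} = {(ι,p29)}
  {ι} × {p27, p28} = {(ι,p27), (ι,p28)}
  {ι} × {p27, p29} = {(ι,p27), (ι,p29)}
  {ι, κ} × {p27} = {(ι,p27), (κ,p27)}
  {ι} × {p28, p29} = {(ι,p28), (ι,p29)}
  {ι, κ} × {p28} = {(ι,p28), (κ,p28)}
  {ι, κ} × {p29} = {(ι,p29), (κ,p29)}
  {ι} × {p27, p28, p29} = {(ι,p27), (ι,p28), (ι,p29)}
  {ι, κ, λ} × {p27} = {(ι,p27), (κ,p27), (λ,p27)}
  {ι, κ, λ} × {p28} = {(ι,p28), (κ,p28), (λ,p28)}
  {ι, κ, λ} × {p29} = {(ι,p29), (κ,p29), (λ,p29)}
  {ι, κ} × {p27, p28} = {(ι,p27), (ι,p28), (κ,p27), (κ,p28)}
  {ι, κ} × {p27, p29} = {(ι,p27), (ι,p29), (κ,p27), (κ,p29)}
  {ι, κ} × {p28, p29} = {(ι,p28), (ι,p29), (κ,p28), (κ,p29)}
  {ι, κ} × {p27, p28, p29} = {(ι,p27), (ι,p28), (ι,p29), (κ,p27), (κ,p28), (κ,p29)}
  {ι, κ, λ} × {p27, p28} = {(ι,p27), (ι,p28), (κ,p27), (κ,p28), (λ,p27), (λ,p28)}
  {ι, κ, λ} × {p27, p29} = {(ι,p27), (ι,p29), (κ,p27), (κ,p29), (λ,p27), (λ,p29)}
  {ι, κ, λ} × {p28, p29} = {(ι,p28), (ι,p29), (κ,p28), (κ,p29), (λ,p28), (λ,p29)}
  {ι, κ, λ} × {p27, p28, p29} = {(ι,p27), (ι,p28), (ι,p29), (κ,p27), (κ,p28), (κ,p29), (λ,p27), (λ,p28), (λ,p29)}
These 22 distinct sets form the basis B.
Close under arbitrary unions to get τ_{X×Y}; counting gives |τ_{X×Y}| = 64.


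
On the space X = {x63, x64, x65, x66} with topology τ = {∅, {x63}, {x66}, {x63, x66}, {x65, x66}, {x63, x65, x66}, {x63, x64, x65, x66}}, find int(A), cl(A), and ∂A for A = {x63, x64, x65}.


int(A) = {x63}, cl(A) = {x63, x64, x65}, ∂A = {x64, x65}.

Closed sets in (X, τ) are complements of opens:
  closed(X, τ) = {∅, {x64}, {x63, x64}, {x64, x65}, {x63, x64, x65}, {x64, x65, x66}, {x63, x64, x65, x66}}.
int(A) = ⋃ {U ∈ τ : U ⊆ A}. Opens contained in A: ∅, {x63}.
Taking the union of these: int(A) = {x63}.
cl(A) = ⋂ {C closed : A ⊆ C}. Closed sets containing A: {x63, x64, x65}, {x63, x64, x65, x66}.
Intersecting these: cl(A) = {x63, x64, x65}.
∂A = cl(A) ∖ int(A) = {x63, x64, x65} ∖ {x63} = {x64, x65}.


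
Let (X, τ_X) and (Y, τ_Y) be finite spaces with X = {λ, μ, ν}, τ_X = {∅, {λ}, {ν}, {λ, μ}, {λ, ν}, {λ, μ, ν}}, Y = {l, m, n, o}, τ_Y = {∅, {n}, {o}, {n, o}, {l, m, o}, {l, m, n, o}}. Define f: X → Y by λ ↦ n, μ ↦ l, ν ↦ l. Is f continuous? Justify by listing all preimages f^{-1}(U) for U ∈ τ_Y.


f is NOT continuous.

Compute f^{-1}(U) for each U ∈ τ_Y:
  U = ∅: f^{-1}(U) = ∅ ∈ τ_X ✓.
  U = {n}: f^{-1}(U) = {λ} ∈ τ_X ✓.
  U = {o}: f^{-1}(U) = ∅ ∈ τ_X ✓.
  U = {n, o}: f^{-1}(U) = {λ} ∈ τ_X ✓.
  U = {l, m, o}: f^{-1}(U) = {μ, ν} ∉ τ_X ✗.
  U = {l, m, n, o}: f^{-1}(U) = {λ, μ, ν} ∈ τ_X ✓.
Found U = {l, m, o} with f^{-1}(U) = {μ, ν} not in τ_X. Therefore f is NOT continuous.


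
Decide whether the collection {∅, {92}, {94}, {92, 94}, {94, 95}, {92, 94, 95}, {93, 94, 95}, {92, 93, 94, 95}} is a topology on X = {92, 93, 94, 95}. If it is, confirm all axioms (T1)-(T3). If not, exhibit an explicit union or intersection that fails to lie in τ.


τ IS a topology on X.

Axiom (T1): ∅ ∈ τ? Yes; X ∈ τ? Yes.
Axiom (T2/T3): check pairwise unions and intersections of members of τ.
All pairwise intersections and unions checked — each lies in τ. Therefore τ satisfies (T1), (T2), (T3): it IS a topology on X.


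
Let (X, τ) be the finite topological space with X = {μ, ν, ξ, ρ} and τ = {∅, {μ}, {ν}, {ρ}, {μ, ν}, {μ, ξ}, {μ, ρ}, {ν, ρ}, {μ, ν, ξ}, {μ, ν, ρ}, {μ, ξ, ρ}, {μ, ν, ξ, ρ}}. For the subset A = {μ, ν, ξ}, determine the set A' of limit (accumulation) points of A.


A' = {ξ}

For each x ∈ X, list the open sets U ∈ τ with x ∈ U, then check whether U ∩ (A ∖ {x}) ≠ ∅ for every such U.
  x = μ: open {μ} ∋ x has {μ} ∩ (A ∖ {μ}) = ∅, so x is NOT a limit point.
  x = ν: open {ν} ∋ x has {ν} ∩ (A ∖ {ν}) = ∅, so x is NOT a limit point.
  x = ξ: opens ∋ x are {μ, ξ}, {μ, ν, ξ}, {μ, ξ, ρ}, {μ, ν, ξ, ρ}; each meets A ∖ {ξ}, so x IS a limit point.
  x = ρ: open {ρ} ∋ x has {ρ} ∩ (A ∖ {ρ}) = ∅, so x is NOT a limit point.
Collecting: A' = {ξ}.


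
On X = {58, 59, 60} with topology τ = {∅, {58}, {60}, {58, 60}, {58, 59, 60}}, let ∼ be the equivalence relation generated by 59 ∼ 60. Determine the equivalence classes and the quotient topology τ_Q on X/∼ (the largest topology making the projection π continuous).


X/∼ = {[58], [59=60]}; |τ_Q| = 3.

Equivalence classes: [58], [59=60].
Quotient map π: X → X/∼ sends 58 ↦ [58], 59 ↦ [59=60], 60 ↦ [59=60].
For each subset V ⊆ X/∼, compute π^{-1}(V) ⊆ X and check whether π^{-1}(V) ∈ τ. V is open in τ_Q iff π^{-1}(V) ∈ τ.
  V = {}: π^{-1}(V) = ∅ ∈ τ ✓.
  V = {[58]}: π^{-1}(V) = {58} ∈ τ ✓.
  V = {[59=60]}: π^{-1}(V) = {59, 60} ∉ τ ✗.
  V = {[58], [59=60]}: π^{-1}(V) = {58, 59, 60} ∈ τ ✓.
Open sets in the quotient: τ_Q = {{}, {[58]}, {[58], [59=60]}} (3 elements).


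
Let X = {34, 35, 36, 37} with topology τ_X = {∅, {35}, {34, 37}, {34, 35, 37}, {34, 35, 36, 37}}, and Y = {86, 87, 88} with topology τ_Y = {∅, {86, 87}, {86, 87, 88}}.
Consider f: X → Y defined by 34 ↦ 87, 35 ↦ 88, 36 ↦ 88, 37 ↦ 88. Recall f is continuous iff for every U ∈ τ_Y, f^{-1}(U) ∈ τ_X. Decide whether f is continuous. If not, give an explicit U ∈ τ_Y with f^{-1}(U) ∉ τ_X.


f is NOT continuous.

Compute f^{-1}(U) for each U ∈ τ_Y:
  U = ∅: f^{-1}(U) = ∅ ∈ τ_X ✓.
  U = {86, 87}: f^{-1}(U) = {34} ∉ τ_X ✗.
  U = {86, 87, 88}: f^{-1}(U) = {34, 35, 36, 37} ∈ τ_X ✓.
Found U = {86, 87} with f^{-1}(U) = {34} not in τ_X. Therefore f is NOT continuous.


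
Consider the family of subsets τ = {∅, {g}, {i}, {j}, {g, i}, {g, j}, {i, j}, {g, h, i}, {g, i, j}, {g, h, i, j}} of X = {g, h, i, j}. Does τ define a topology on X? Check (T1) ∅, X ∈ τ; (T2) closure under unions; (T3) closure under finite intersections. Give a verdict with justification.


τ IS a topology on X.

Axiom (T1): ∅ ∈ τ? Yes; X ∈ τ? Yes.
Axiom (T2/T3): check pairwise unions and intersections of members of τ.
All pairwise intersections and unions checked — each lies in τ. Therefore τ satisfies (T1), (T2), (T3): it IS a topology on X.


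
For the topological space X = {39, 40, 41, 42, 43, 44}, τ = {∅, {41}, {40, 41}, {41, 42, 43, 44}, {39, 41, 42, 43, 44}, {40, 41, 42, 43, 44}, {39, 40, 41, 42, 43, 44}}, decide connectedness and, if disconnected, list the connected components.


(X, τ) is connected.

Find clopen sets (U ∈ τ with X ∖ U ∈ τ):
  U = ∅, X ∖ U = {39, 40, 41, 42, 43, 44} — both open, so U is clopen.
  U = {39, 40, 41, 42, 43, 44}, X ∖ U = ∅ — both open, so U is clopen.
Only trivial clopens (∅ and X) exist, so (X, τ) is connected.
Compute connected components by grouping points that agree on all clopens:
  component: {39, 40, 41, 42, 43, 44}


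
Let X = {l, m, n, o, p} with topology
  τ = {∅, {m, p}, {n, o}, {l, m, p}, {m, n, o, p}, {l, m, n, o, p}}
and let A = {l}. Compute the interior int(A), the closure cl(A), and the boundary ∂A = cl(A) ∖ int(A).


int(A) = ∅, cl(A) = {l}, ∂A = {l}.

Closed sets in (X, τ) are complements of opens:
  closed(X, τ) = {∅, {l}, {n, o}, {l, m, p}, {l, n, o}, {l, m, n, o, p}}.
int(A) = ⋃ {U ∈ τ : U ⊆ A}. Opens contained in A: ∅.
Taking the union of these: int(A) = ∅.
cl(A) = ⋂ {C closed : A ⊆ C}. Closed sets containing A: {l}, {l, m, p}, {l, n, o}, {l, m, n, o, p}.
Intersecting these: cl(A) = {l}.
∂A = cl(A) ∖ int(A) = {l} ∖ ∅ = {l}.


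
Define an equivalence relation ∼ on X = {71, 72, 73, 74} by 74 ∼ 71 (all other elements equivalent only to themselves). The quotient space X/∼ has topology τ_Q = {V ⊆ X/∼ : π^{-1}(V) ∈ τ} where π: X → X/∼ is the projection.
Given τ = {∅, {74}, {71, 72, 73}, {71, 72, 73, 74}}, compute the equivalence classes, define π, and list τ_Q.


X/∼ = {[71=74], [72], [73]}; |τ_Q| = 2.

Equivalence classes: [71=74], [72], [73].
Quotient map π: X → X/∼ sends 71 ↦ [71=74], 72 ↦ [72], 73 ↦ [73], 74 ↦ [71=74].
For each subset V ⊆ X/∼, compute π^{-1}(V) ⊆ X and check whether π^{-1}(V) ∈ τ. V is open in τ_Q iff π^{-1}(V) ∈ τ.
  V = {}: π^{-1}(V) = ∅ ∈ τ ✓.
  V = {[71=74]}: π^{-1}(V) = {71, 74} ∉ τ ✗.
  V = {[72]}: π^{-1}(V) = {72} ∉ τ ✗.
  V = {[71=74], [72]}: π^{-1}(V) = {71, 72, 74} ∉ τ ✗.
  V = {[73]}: π^{-1}(V) = {73} ∉ τ ✗.
  V = {[71=74], [73]}: π^{-1}(V) = {71, 73, 74} ∉ τ ✗.
  V = {[72], [73]}: π^{-1}(V) = {72, 73} ∉ τ ✗.
  V = {[71=74], [72], [73]}: π^{-1}(V) = {71, 72, 73, 74} ∈ τ ✓.
Open sets in the quotient: τ_Q = {{}, {[71=74], [72], [73]}} (2 elements).


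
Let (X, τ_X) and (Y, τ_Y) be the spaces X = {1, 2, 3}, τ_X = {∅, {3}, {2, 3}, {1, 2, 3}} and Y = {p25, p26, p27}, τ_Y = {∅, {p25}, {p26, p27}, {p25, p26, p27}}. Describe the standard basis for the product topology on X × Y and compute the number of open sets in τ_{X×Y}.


Basis B = {∅ × ∅, {3} × {p25}, {2, 3} × {p25}, {3} × {p26, p27}, {1, 2, 3} × {p25}, {3} × {p25, p26, p27}, {2, 3} × {p26, p27}, {1, 2, 3} × {p26, p27}, {2, 3} × {p25, p26, p27}, {1, 2, 3} × {p25, p26, p27}}; |τ_{X×Y}| = 16.

Enumerate products U × V with U ∈ τ_X, V ∈ τ_Y (deduplicated):
  ∅ × ∅ = {} (∅)
  {3} × {p25} = {(3,p25)}
  {2, 3} × {p25} = {(2,p25), (3,p25)}
  {3} × {p26, p27} = {(3,p26), (3,p27)}
  {1, 2, 3} × {p25} = {(1,p25), (2,p25), (3,p25)}
  {3} × {p25, p26, p27} = {(3,p25), (3,p26), (3,p27)}
  {2, 3} × {p26, p27} = {(2,p26), (2,p27), (3,p26), (3,p27)}
  {1, 2, 3} × {p26, p27} = {(1,p26), (1,p27), (2,p26), (2,p27), (3,p26), (3,p27)}
  {2, 3} × {p25, p26, p27} = {(2,p25), (2,p26), (2,p27), (3,p25), (3,p26), (3,p27)}
  {1, 2, 3} × {p25, p26, p27} = {(1,p25), (1,p26), (1,p27), (2,p25), (2,p26), (2,p27), (3,p25), (3,p26), (3,p27)}
These 10 distinct sets form the basis B.
Close under arbitrary unions to get τ_{X×Y}; counting gives |τ_{X×Y}| = 16.


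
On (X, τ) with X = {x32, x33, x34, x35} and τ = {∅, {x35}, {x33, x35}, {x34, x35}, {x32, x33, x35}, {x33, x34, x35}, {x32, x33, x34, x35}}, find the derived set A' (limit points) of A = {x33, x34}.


A' = {x32}

For each x ∈ X, list the open sets U ∈ τ with x ∈ U, then check whether U ∩ (A ∖ {x}) ≠ ∅ for every such U.
  x = x32: opens ∋ x are {x32, x33, x35}, {x32, x33, x34, x35}; each meets A ∖ {x32}, so x IS a limit point.
  x = x33: open {x33, x35} ∋ x has {x33, x35} ∩ (A ∖ {x33}) = ∅, so x is NOT a limit point.
  x = x34: open {x34, x35} ∋ x has {x34, x35} ∩ (A ∖ {x34}) = ∅, so x is NOT a limit point.
  x = x35: open {x35} ∋ x has {x35} ∩ (A ∖ {x35}) = ∅, so x is NOT a limit point.
Collecting: A' = {x32}.


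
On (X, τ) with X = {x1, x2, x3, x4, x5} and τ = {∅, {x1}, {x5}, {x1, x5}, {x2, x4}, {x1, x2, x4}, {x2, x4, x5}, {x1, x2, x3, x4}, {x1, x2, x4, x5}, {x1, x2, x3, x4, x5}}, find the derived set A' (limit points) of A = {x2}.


A' = {x3, x4}

For each x ∈ X, list the open sets U ∈ τ with x ∈ U, then check whether U ∩ (A ∖ {x}) ≠ ∅ for every such U.
  x = x1: open {x1} ∋ x has {x1} ∩ (A ∖ {x1}) = ∅, so x is NOT a limit point.
  x = x2: open {x2, x4} ∋ x has {x2, x4} ∩ (A ∖ {x2}) = ∅, so x is NOT a limit point.
  x = x3: opens ∋ x are {x1, x2, x3, x4}, {x1, x2, x3, x4, x5}; each meets A ∖ {x3}, so x IS a limit point.
  x = x4: opens ∋ x are {x2, x4}, {x1, x2, x4}, {x2, x4, x5}, {x1, x2, x3, x4}, {x1, x2, x4, x5}, {x1, x2, x3, x4, x5}; each meets A ∖ {x4}, so x IS a limit point.
  x = x5: open {x5} ∋ x has {x5} ∩ (A ∖ {x5}) = ∅, so x is NOT a limit point.
Collecting: A' = {x3, x4}.
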